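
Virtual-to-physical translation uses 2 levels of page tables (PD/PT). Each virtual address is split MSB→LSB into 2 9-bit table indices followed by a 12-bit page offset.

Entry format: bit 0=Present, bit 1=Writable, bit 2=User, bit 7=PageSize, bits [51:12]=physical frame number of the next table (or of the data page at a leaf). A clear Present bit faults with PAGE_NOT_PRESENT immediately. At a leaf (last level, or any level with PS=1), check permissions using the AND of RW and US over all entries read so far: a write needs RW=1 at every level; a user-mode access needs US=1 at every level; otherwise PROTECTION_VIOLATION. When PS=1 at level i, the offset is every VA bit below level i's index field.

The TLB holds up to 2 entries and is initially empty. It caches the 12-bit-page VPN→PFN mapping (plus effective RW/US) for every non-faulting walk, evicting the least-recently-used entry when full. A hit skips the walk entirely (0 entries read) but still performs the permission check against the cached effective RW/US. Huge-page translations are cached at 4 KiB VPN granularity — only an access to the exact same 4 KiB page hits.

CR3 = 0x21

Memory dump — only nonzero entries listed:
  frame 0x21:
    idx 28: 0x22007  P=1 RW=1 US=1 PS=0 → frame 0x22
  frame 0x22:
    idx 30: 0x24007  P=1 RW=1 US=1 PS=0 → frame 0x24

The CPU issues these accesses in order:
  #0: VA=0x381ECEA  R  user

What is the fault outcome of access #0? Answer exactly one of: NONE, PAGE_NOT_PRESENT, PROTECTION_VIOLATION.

Per-access translation:
#0 VA=0x381ECEA (r,user):
  [0] read 0x21 idx=28: raw=0x22007 flags P=1 W=1 U=1 S=0
  [1] read 0x22 idx=30: raw=0x24007 flags P=1 W=1 U=1 S=0
  ⇒ phys 0x24CEA  [2 reads]

Access #0 fault: NONE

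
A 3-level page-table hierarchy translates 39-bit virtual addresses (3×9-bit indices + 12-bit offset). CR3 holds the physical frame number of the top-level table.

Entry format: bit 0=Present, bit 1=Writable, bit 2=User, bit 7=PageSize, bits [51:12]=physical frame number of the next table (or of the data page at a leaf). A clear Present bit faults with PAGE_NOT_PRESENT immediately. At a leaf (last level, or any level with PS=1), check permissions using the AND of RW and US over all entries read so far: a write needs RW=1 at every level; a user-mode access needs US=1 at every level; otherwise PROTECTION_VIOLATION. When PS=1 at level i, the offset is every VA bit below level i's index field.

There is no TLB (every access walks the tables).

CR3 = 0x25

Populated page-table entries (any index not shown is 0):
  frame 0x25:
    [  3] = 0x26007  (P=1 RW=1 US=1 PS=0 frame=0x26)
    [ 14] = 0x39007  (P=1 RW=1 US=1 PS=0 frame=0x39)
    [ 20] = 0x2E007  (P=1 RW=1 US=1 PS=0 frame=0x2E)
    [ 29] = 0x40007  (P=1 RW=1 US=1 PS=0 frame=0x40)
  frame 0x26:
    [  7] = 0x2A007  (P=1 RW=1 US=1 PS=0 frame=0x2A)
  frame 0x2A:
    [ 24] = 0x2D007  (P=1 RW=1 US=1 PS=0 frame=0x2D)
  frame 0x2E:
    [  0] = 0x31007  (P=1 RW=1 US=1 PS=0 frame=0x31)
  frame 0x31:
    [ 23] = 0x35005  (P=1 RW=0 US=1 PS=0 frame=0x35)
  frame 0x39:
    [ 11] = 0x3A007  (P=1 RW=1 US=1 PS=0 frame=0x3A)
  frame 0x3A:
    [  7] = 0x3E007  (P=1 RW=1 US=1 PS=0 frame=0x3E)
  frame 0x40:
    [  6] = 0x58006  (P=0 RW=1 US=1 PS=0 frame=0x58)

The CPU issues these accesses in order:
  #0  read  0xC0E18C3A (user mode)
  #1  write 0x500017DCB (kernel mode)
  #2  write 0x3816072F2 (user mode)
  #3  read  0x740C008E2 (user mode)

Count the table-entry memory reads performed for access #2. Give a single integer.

Per-access translation:
#0 VA=0xC0E18C3A (r,user):
  lvl0: tbl 0x25, slot 3 ⇒ 0x26007 (P1/RW1/US1/PS0)
  lvl1: tbl 0x26, slot 7 ⇒ 0x2A007 (P1/RW1/US1/PS0)
  lvl2: tbl 0x2A, slot 24 ⇒ 0x2D007 (P1/RW1/US1/PS0)
  ⇒ phys 0x2DC3A  [3 reads]
#1 VA=0x500017DCB (w,kernel):
  lvl0: tbl 0x25, slot 20 ⇒ 0x2E007 (P1/RW1/US1/PS0)
  lvl1: tbl 0x2E, slot 0 ⇒ 0x31007 (P1/RW1/US1/PS0)
  lvl2: tbl 0x31, slot 23 ⇒ 0x35005 (P1/RW0/US1/PS0)
  ✗ PROTECTION_VIOLATION  [3 reads]
#2 VA=0x3816072F2 (w,user):
  lvl0: tbl 0x25, slot 14 ⇒ 0x39007 (P1/RW1/US1/PS0)
  lvl1: tbl 0x39, slot 11 ⇒ 0x3A007 (P1/RW1/US1/PS0)
  lvl2: tbl 0x3A, slot 7 ⇒ 0x3E007 (P1/RW1/US1/PS0)
  ⇒ phys 0x3E2F2  [3 reads]
#3 VA=0x740C008E2 (r,user):
  lvl0: tbl 0x25, slot 29 ⇒ 0x40007 (P1/RW1/US1/PS0)
  lvl1: tbl 0x40, slot 6 ⇒ 0x58006 (P0/RW1/US1/PS0)
  ✗ PAGE_NOT_PRESENT  [2 reads]

Entries read for #2: 3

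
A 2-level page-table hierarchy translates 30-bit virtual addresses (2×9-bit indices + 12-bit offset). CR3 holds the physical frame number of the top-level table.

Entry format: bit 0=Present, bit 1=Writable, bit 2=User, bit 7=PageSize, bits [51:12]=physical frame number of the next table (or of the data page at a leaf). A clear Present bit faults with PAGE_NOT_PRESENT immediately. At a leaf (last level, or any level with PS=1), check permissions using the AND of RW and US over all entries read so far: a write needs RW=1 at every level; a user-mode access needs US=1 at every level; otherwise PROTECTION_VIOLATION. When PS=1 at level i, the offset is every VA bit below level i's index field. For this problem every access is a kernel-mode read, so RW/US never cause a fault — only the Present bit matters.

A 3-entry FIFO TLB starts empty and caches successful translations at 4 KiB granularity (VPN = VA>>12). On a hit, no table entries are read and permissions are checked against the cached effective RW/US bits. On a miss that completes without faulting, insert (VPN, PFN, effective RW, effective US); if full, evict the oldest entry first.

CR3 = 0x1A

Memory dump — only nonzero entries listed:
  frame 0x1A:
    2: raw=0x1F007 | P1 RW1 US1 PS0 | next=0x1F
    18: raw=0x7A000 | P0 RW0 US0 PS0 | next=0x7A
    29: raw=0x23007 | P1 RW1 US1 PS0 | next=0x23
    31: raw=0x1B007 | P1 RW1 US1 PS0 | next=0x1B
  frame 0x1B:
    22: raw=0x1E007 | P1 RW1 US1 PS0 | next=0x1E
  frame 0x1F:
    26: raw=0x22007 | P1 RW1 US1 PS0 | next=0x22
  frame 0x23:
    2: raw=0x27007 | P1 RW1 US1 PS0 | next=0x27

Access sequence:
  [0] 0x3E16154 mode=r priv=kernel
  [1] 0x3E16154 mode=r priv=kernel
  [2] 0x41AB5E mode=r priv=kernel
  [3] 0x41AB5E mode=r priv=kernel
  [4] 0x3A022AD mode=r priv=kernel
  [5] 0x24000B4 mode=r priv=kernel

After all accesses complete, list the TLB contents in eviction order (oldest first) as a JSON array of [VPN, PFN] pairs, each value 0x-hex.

Per-access translation:
#0 VA=0x3E16154 (r,kernel):
  L0: frame=0x1A idx=31 entry=0x1B007 [P=1 RW=1 US=1 PS=0]
  L1: frame=0x1B idx=22 entry=0x1E007 [P=1 RW=1 US=1 PS=0]
  ⇒ phys 0x1E154  [2 reads]
#1 VA=0x3E16154 (r,kernel):
  TLB hit vpn=0x3E16 → PA=0x1E154
#2 VA=0x41AB5E (r,kernel):
  L0: frame=0x1A idx=2 entry=0x1F007 [P=1 RW=1 US=1 PS=0]
  L1: frame=0x1F idx=26 entry=0x22007 [P=1 RW=1 US=1 PS=0]
  ⇒ phys 0x22B5E  [2 reads]
#3 VA=0x41AB5E (r,kernel):
  TLB hit vpn=0x41A → PA=0x22B5E
#4 VA=0x3A022AD (r,kernel):
  L0: frame=0x1A idx=29 entry=0x23007 [P=1 RW=1 US=1 PS=0]
  L1: frame=0x23 idx=2 entry=0x27007 [P=1 RW=1 US=1 PS=0]
  ⇒ phys 0x272AD  [2 reads]
#5 VA=0x24000B4 (r,kernel):
  L0: frame=0x1A idx=18 entry=0x7A000 [P=0 RW=0 US=0 PS=0]
  ✗ PAGE_NOT_PRESENT  [1 reads]

TLB: [["0x3E16", "0x1E"], ["0x41A", "0x22"], ["0x3A02", "0x27"]]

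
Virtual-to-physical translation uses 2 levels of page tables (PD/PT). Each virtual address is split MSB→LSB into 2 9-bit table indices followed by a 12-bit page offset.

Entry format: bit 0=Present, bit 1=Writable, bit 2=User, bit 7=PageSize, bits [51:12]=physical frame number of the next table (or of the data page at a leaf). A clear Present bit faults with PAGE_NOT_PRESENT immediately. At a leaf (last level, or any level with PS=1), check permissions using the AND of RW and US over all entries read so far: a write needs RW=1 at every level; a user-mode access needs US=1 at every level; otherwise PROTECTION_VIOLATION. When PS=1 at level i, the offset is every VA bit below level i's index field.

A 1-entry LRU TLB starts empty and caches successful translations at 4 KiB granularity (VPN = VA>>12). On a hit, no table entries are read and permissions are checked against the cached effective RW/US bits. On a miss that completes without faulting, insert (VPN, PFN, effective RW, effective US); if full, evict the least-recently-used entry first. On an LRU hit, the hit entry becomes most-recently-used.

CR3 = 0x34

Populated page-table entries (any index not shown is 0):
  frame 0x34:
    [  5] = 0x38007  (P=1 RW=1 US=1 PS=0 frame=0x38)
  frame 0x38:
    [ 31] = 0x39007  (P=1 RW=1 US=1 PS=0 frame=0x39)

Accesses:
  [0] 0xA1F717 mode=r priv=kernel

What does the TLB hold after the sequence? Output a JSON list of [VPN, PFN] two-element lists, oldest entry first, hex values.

Trace:
#0 VA=0xA1F717 (r,kernel):
  lvl0: tbl 0x34, slot 5 ⇒ 0x38007 (P1/RW1/US1/PS0)
  lvl1: tbl 0x38, slot 31 ⇒ 0x39007 (P1/RW1/US1/PS0)
  → PA=0x39717  (2 entries read)

TLB: [["0xA1F", "0x39"]]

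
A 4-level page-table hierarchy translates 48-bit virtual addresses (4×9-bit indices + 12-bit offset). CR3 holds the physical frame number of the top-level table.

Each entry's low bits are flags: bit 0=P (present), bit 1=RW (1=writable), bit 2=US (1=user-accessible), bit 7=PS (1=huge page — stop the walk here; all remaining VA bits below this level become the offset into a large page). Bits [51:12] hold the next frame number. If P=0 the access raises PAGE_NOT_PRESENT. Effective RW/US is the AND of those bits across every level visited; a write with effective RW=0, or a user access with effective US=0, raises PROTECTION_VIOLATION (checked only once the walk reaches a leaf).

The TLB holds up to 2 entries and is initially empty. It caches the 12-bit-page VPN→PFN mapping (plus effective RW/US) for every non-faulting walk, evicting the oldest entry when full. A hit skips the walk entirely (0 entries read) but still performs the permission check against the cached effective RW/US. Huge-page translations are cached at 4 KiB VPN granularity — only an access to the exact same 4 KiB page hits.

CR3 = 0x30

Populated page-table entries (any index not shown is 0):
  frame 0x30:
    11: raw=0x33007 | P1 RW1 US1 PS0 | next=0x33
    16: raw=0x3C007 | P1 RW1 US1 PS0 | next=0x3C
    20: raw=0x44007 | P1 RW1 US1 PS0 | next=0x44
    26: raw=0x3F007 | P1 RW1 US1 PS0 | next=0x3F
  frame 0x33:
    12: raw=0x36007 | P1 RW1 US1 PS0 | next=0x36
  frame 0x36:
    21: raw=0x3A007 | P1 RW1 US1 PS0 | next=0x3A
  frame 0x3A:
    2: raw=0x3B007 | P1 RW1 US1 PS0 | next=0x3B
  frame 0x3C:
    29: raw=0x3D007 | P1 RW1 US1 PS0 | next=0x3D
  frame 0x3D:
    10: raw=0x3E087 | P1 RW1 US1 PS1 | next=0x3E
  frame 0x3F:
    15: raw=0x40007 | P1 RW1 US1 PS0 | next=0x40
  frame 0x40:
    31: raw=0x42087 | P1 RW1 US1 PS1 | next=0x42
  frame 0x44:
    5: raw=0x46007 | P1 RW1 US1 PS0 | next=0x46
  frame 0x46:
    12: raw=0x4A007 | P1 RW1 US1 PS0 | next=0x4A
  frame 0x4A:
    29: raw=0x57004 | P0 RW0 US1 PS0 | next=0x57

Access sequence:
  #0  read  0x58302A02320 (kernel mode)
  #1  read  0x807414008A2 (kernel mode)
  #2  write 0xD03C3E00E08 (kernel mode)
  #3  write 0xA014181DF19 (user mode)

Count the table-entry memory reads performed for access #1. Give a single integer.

Per-access translation:
#0 VA=0x58302A02320 (r,kernel):
  lvl0: tbl 0x30, slot 11 ⇒ 0x33007 (P1/RW1/US1/PS0)
  lvl1: tbl 0x33, slot 12 ⇒ 0x36007 (P1/RW1/US1/PS0)
  lvl2: tbl 0x36, slot 21 ⇒ 0x3A007 (P1/RW1/US1/PS0)
  lvl3: tbl 0x3A, slot 2 ⇒ 0x3B007 (P1/RW1/US1/PS0)
  → PA=0x3B320  (4 entries read)
#1 VA=0x807414008A2 (r,kernel):
  lvl0: tbl 0x30, slot 16 ⇒ 0x3C007 (P1/RW1/US1/PS0)
  lvl1: tbl 0x3C, slot 29 ⇒ 0x3D007 (P1/RW1/US1/PS0)
  lvl2: tbl 0x3D, slot 10 ⇒ 0x3E087 (P1/RW1/US1/PS1)
  → PA=0x3E8A2 (huge @L2)  (3 entries read)
#2 VA=0xD03C3E00E08 (w,kernel):
  lvl0: tbl 0x30, slot 26 ⇒ 0x3F007 (P1/RW1/US1/PS0)
  lvl1: tbl 0x3F, slot 15 ⇒ 0x40007 (P1/RW1/US1/PS0)
  lvl2: tbl 0x40, slot 31 ⇒ 0x42087 (P1/RW1/US1/PS1)
  → PA=0x42E08 (huge @L2)  (3 entries read)
#3 VA=0xA014181DF19 (w,user):
  lvl0: tbl 0x30, slot 20 ⇒ 0x44007 (P1/RW1/US1/PS0)
  lvl1: tbl 0x44, slot 5 ⇒ 0x46007 (P1/RW1/US1/PS0)
  lvl2: tbl 0x46, slot 12 ⇒ 0x4A007 (P1/RW1/US1/PS0)
  lvl3: tbl 0x4A, slot 29 ⇒ 0x57004 (P0/RW0/US1/PS0)
  ✗ PAGE_NOT_PRESENT  [4 reads]

Entries read for #1: 3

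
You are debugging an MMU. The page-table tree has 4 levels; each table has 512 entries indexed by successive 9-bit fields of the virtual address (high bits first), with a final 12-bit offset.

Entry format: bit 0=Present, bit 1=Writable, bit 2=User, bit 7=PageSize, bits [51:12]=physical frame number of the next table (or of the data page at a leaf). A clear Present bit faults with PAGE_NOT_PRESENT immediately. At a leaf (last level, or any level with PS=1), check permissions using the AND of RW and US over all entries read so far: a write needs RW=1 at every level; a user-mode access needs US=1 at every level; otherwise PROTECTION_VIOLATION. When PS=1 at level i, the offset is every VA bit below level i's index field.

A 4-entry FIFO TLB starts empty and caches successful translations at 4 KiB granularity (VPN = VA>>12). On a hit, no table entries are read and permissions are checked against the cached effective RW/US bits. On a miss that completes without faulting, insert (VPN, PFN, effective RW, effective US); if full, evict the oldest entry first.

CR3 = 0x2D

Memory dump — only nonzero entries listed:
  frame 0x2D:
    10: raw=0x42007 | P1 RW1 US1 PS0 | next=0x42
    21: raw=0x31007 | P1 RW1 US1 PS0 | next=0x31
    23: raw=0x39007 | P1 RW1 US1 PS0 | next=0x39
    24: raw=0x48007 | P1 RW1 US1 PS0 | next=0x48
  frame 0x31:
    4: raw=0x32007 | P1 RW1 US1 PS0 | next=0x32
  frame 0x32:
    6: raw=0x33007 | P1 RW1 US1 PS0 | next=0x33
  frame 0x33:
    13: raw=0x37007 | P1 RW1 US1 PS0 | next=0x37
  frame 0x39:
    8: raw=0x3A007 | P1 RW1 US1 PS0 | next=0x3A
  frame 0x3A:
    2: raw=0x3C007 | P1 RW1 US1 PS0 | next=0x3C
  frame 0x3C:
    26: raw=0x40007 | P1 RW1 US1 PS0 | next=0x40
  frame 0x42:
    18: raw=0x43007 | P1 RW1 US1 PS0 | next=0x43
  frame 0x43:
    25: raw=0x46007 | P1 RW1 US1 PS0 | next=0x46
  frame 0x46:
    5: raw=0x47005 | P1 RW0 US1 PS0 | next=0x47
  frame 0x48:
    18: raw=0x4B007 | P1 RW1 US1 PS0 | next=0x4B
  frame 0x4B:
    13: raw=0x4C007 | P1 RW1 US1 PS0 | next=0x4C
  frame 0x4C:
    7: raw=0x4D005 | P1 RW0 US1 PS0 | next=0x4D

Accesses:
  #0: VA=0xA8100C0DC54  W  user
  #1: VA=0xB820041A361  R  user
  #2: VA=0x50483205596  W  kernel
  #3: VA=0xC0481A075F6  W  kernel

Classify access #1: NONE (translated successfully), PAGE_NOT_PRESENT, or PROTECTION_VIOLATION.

Per-access translation:
#0 VA=0xA8100C0DC54 (w,user):
  lvl0: tbl 0x2D, slot 21 ⇒ 0x31007 (P1/RW1/US1/PS0)
  lvl1: tbl 0x31, slot 4 ⇒ 0x32007 (P1/RW1/US1/PS0)
  lvl2: tbl 0x32, slot 6 ⇒ 0x33007 (P1/RW1/US1/PS0)
  lvl3: tbl 0x33, slot 13 ⇒ 0x37007 (P1/RW1/US1/PS0)
  ⇒ phys 0x37C54  [4 reads]
#1 VA=0xB820041A361 (r,user):
  lvl0: tbl 0x2D, slot 23 ⇒ 0x39007 (P1/RW1/US1/PS0)
  lvl1: tbl 0x39, slot 8 ⇒ 0x3A007 (P1/RW1/US1/PS0)
  lvl2: tbl 0x3A, slot 2 ⇒ 0x3C007 (P1/RW1/US1/PS0)
  lvl3: tbl 0x3C, slot 26 ⇒ 0x40007 (P1/RW1/US1/PS0)
  ⇒ phys 0x40361  [4 reads]
#2 VA=0x50483205596 (w,kernel):
  lvl0: tbl 0x2D, slot 10 ⇒ 0x42007 (P1/RW1/US1/PS0)
  lvl1: tbl 0x42, slot 18 ⇒ 0x43007 (P1/RW1/US1/PS0)
  lvl2: tbl 0x43, slot 25 ⇒ 0x46007 (P1/RW1/US1/PS0)
  lvl3: tbl 0x46, slot 5 ⇒ 0x47005 (P1/RW0/US1/PS0)
  ✗ PROTECTION_VIOLATION  [4 reads]
#3 VA=0xC0481A075F6 (w,kernel):
  lvl0: tbl 0x2D, slot 24 ⇒ 0x48007 (P1/RW1/US1/PS0)
  lvl1: tbl 0x48, slot 18 ⇒ 0x4B007 (P1/RW1/US1/PS0)
  lvl2: tbl 0x4B, slot 13 ⇒ 0x4C007 (P1/RW1/US1/PS0)
  lvl3: tbl 0x4C, slot 7 ⇒ 0x4D005 (P1/RW0/US1/PS0)
  ✗ PROTECTION_VIOLATION  [4 reads]

Access #1 fault: NONE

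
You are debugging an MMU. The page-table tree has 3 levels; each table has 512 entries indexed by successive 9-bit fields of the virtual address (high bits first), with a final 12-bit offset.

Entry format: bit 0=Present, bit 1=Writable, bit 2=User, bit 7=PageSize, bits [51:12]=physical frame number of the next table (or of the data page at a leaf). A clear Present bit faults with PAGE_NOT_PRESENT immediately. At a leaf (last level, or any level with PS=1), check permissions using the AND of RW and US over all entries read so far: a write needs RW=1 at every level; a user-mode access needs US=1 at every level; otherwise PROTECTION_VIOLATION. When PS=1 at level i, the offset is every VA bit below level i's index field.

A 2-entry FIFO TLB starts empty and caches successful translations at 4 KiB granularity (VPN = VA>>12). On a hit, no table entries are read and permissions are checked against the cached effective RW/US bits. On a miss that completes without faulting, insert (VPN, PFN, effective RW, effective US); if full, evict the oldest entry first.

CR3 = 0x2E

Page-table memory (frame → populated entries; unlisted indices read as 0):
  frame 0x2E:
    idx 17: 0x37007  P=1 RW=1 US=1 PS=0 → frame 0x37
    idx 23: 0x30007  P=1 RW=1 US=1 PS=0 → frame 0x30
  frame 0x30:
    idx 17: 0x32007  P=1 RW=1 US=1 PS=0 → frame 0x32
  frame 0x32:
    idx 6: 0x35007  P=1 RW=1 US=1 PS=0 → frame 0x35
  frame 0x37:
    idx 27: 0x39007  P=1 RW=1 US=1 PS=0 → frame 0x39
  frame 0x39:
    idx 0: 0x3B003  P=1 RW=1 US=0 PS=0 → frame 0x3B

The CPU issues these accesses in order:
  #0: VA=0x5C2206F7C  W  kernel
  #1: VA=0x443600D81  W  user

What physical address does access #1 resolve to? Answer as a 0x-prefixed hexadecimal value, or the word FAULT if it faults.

Per-access translation:
#0 VA=0x5C2206F7C (w,kernel):
  lvl0: tbl 0x2E, slot 23 ⇒ 0x30007 (P1/RW1/US1/PS0)
  lvl1: tbl 0x30, slot 17 ⇒ 0x32007 (P1/RW1/US1/PS0)
  lvl2: tbl 0x32, slot 6 ⇒ 0x35007 (P1/RW1/US1/PS0)
  ✓ 0x35F7C  — 3 lookups
#1 VA=0x443600D81 (w,user):
  lvl0: tbl 0x2E, slot 17 ⇒ 0x37007 (P1/RW1/US1/PS0)
  lvl1: tbl 0x37, slot 27 ⇒ 0x39007 (P1/RW1/US1/PS0)
  lvl2: tbl 0x39, slot 0 ⇒ 0x3B003 (P1/RW1/US0/PS0)
  ✗ PROTECTION_VIOLATION  [3 reads]

Access #1 PA: FAULT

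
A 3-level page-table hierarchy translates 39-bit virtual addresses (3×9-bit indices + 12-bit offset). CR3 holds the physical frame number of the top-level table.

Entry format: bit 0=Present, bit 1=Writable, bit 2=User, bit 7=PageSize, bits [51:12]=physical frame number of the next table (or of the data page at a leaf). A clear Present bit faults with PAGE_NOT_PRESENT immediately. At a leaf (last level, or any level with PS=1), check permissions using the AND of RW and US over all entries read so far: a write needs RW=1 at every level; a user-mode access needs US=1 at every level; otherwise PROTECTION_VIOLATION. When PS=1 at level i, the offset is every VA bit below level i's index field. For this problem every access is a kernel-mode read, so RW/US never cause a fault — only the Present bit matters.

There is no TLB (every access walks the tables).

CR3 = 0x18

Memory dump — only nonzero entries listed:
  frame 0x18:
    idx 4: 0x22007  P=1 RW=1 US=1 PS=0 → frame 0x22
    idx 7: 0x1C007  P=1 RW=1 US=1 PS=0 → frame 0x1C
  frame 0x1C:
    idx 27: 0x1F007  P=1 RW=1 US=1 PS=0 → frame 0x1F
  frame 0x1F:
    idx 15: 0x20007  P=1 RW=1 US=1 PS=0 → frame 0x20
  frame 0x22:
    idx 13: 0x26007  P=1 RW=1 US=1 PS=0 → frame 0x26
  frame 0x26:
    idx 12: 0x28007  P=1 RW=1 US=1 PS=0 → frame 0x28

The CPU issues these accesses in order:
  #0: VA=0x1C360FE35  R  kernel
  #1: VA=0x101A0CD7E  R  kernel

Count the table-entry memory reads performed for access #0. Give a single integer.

Trace:
#0 VA=0x1C360FE35 (r,kernel):
  lvl0: tbl 0x18, slot 7 ⇒ 0x1C007 (P1/RW1/US1/PS0)
  lvl1: tbl 0x1C, slot 27 ⇒ 0x1F007 (P1/RW1/US1/PS0)
  lvl2: tbl 0x1F, slot 15 ⇒ 0x20007 (P1/RW1/US1/PS0)
  ✓ 0x20E35  — 3 lookups
#1 VA=0x101A0CD7E (r,kernel):
  lvl0: tbl 0x18, slot 4 ⇒ 0x22007 (P1/RW1/US1/PS0)
  lvl1: tbl 0x22, slot 13 ⇒ 0x26007 (P1/RW1/US1/PS0)
  lvl2: tbl 0x26, slot 12 ⇒ 0x28007 (P1/RW1/US1/PS0)
  ✓ 0x28D7E  — 3 lookups

Entries read for #0: 3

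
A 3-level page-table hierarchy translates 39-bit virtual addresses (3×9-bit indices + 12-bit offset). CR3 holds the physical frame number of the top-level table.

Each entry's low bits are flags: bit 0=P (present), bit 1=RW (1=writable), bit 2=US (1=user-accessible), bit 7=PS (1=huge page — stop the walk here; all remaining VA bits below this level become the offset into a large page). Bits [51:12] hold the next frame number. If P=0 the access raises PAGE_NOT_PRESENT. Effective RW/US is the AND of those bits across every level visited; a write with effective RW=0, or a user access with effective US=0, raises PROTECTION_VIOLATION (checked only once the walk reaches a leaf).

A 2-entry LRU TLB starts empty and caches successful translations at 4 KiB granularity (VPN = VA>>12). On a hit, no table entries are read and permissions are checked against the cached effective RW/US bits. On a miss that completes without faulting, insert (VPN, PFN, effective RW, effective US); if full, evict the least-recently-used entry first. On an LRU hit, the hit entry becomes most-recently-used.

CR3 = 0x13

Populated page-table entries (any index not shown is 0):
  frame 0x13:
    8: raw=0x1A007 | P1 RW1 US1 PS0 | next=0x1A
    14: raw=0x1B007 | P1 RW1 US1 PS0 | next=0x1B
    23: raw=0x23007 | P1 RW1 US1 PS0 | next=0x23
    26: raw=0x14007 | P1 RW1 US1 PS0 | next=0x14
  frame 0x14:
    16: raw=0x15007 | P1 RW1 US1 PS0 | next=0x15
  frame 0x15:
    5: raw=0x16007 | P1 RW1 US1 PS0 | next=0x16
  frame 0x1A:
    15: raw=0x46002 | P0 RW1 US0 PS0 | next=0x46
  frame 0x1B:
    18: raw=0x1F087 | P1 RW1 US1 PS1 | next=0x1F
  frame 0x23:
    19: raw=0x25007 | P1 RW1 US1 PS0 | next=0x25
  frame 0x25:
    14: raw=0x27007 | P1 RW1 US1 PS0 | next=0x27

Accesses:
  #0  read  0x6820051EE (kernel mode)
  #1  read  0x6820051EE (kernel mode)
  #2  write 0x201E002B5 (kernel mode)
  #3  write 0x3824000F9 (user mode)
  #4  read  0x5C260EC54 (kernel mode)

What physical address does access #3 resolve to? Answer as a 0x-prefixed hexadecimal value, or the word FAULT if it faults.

Trace:
#0 VA=0x6820051EE (r,kernel):
  L0: frame=0x13 idx=26 entry=0x14007 [P=1 RW=1 US=1 PS=0]
  L1: frame=0x14 idx=16 entry=0x15007 [P=1 RW=1 US=1 PS=0]
  L2: frame=0x15 idx=5 entry=0x16007 [P=1 RW=1 US=1 PS=0]
  ⇒ phys 0x161EE  [3 reads]
#1 VA=0x6820051EE (r,kernel):
  TLB hit vpn=0x682005 → PA=0x161EE
#2 VA=0x201E002B5 (w,kernel):
  L0: frame=0x13 idx=8 entry=0x1A007 [P=1 RW=1 US=1 PS=0]
  L1: frame=0x1A idx=15 entry=0x46002 [P=0 RW=1 US=0 PS=0]
  ⇒ fault: PAGE_NOT_PRESENT  — 2 lookups
#3 VA=0x3824000F9 (w,user):
  L0: frame=0x13 idx=14 entry=0x1B007 [P=1 RW=1 US=1 PS=0]
  L1: frame=0x1B idx=18 entry=0x1F087 [P=1 RW=1 US=1 PS=1]
  ⇒ phys 0x1F0F9 (huge @L1)  [2 reads]
#4 VA=0x5C260EC54 (r,kernel):
  L0: frame=0x13 idx=23 entry=0x23007 [P=1 RW=1 US=1 PS=0]
  L1: frame=0x23 idx=19 entry=0x25007 [P=1 RW=1 US=1 PS=0]
  L2: frame=0x25 idx=14 entry=0x27007 [P=1 RW=1 US=1 PS=0]
  ⇒ phys 0x27C54  [3 reads]

Access #3 PA: 0x1F0F9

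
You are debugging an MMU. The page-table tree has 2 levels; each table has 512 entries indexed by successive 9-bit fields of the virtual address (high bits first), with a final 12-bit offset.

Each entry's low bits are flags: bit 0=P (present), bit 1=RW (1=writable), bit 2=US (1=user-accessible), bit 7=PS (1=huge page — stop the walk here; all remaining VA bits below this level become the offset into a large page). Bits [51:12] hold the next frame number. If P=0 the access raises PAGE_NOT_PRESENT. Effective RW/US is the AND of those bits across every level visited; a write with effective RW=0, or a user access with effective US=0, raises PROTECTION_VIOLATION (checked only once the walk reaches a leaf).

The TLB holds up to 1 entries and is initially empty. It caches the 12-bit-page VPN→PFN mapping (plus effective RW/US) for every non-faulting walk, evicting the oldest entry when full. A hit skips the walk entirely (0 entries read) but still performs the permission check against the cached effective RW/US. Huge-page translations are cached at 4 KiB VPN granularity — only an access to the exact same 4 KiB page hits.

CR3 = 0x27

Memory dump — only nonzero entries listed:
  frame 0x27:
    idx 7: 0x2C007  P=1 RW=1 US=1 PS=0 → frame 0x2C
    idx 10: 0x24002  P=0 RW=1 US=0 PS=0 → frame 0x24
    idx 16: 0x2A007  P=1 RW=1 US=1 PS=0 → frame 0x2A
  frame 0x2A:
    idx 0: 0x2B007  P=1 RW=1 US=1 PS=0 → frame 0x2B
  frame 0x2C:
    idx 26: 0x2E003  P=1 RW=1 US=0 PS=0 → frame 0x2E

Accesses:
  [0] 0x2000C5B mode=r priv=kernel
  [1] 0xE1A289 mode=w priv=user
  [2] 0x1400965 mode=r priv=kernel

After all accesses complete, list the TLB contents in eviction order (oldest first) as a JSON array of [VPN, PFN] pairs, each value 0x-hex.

Walk each access:
#0 VA=0x2000C5B (r,kernel):
  L0 @0x27[16] → 0x2A007  P=1,RW=1,US=1,PS=0
  L1 @0x2A[0] → 0x2B007  P=1,RW=1,US=1,PS=0
  ✓ 0x2BC5B  — 2 lookups
#1 VA=0xE1A289 (w,user):
  L0 @0x27[7] → 0x2C007  P=1,RW=1,US=1,PS=0
  L1 @0x2C[26] → 0x2E003  P=1,RW=1,US=0,PS=0
  ⇒ fault: PROTECTION_VIOLATION  — 2 lookups
#2 VA=0x1400965 (r,kernel):
  L0 @0x27[10] → 0x24002  P=0,RW=1,US=0,PS=0
  ⇒ fault: PAGE_NOT_PRESENT  — 1 lookups

TLB: [["0x2000", "0x2B"]]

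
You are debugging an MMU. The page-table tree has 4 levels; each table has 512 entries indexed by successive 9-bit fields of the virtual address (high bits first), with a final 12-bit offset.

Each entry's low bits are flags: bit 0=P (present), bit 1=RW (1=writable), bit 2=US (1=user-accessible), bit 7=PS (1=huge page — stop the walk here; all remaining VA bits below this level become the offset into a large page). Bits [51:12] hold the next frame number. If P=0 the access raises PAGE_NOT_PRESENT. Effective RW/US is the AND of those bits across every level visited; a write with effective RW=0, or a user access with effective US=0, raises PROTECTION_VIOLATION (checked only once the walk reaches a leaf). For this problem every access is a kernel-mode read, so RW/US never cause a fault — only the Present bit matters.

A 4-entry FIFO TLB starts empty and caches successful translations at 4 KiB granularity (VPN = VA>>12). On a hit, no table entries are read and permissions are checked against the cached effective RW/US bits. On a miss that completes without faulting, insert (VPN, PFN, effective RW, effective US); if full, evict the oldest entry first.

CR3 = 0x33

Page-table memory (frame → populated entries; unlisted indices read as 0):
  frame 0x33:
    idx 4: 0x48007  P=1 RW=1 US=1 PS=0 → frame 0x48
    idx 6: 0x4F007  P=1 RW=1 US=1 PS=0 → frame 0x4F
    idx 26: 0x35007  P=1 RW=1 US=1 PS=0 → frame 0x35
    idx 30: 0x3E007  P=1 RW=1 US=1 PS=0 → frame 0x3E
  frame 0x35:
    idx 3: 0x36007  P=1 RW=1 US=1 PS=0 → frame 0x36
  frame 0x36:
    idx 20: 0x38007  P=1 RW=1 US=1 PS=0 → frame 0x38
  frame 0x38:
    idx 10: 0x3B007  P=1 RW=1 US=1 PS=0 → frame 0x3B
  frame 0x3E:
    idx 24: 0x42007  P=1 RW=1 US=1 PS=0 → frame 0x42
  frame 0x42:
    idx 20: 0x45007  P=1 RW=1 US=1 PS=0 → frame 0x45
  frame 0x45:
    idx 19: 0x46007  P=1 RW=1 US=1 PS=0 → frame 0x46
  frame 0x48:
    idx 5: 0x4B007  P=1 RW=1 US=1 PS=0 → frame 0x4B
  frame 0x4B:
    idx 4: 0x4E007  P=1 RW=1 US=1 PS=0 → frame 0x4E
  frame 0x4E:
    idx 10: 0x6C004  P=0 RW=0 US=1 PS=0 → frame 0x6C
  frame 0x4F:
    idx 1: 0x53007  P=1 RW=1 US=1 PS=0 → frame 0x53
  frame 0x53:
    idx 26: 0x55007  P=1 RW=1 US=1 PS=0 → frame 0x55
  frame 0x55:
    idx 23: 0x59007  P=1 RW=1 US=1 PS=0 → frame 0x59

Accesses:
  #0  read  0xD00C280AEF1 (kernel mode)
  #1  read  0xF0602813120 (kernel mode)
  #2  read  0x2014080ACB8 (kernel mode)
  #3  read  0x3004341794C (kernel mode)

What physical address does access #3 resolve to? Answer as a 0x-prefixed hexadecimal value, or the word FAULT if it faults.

Per-access translation:
#0 VA=0xD00C280AEF1 (r,kernel):
  [0] read 0x33 idx=26: raw=0x35007 flags P=1 W=1 U=1 S=0
  [1] read 0x35 idx=3: raw=0x36007 flags P=1 W=1 U=1 S=0
  [2] read 0x36 idx=20: raw=0x38007 flags P=1 W=1 U=1 S=0
  [3] read 0x38 idx=10: raw=0x3B007 flags P=1 W=1 U=1 S=0
  → PA=0x3BEF1  (4 entries read)
#1 VA=0xF0602813120 (r,kernel):
  [0] read 0x33 idx=30: raw=0x3E007 flags P=1 W=1 U=1 S=0
  [1] read 0x3E idx=24: raw=0x42007 flags P=1 W=1 U=1 S=0
  [2] read 0x42 idx=20: raw=0x45007 flags P=1 W=1 U=1 S=0
  [3] read 0x45 idx=19: raw=0x46007 flags P=1 W=1 U=1 S=0
  → PA=0x46120  (4 entries read)
#2 VA=0x2014080ACB8 (r,kernel):
  [0] read 0x33 idx=4: raw=0x48007 flags P=1 W=1 U=1 S=0
  [1] read 0x48 idx=5: raw=0x4B007 flags P=1 W=1 U=1 S=0
  [2] read 0x4B idx=4: raw=0x4E007 flags P=1 W=1 U=1 S=0
  [3] read 0x4E idx=10: raw=0x6C004 flags P=0 W=0 U=1 S=0
  → PAGE_NOT_PRESENT  (4 entries read)
#3 VA=0x3004341794C (r,kernel):
  [0] read 0x33 idx=6: raw=0x4F007 flags P=1 W=1 U=1 S=0
  [1] read 0x4F idx=1: raw=0x53007 flags P=1 W=1 U=1 S=0
  [2] read 0x53 idx=26: raw=0x55007 flags P=1 W=1 U=1 S=0
  [3] read 0x55 idx=23: raw=0x59007 flags P=1 W=1 U=1 S=0
  → PA=0x5994C  (4 entries read)

Access #3 PA: 0x5994C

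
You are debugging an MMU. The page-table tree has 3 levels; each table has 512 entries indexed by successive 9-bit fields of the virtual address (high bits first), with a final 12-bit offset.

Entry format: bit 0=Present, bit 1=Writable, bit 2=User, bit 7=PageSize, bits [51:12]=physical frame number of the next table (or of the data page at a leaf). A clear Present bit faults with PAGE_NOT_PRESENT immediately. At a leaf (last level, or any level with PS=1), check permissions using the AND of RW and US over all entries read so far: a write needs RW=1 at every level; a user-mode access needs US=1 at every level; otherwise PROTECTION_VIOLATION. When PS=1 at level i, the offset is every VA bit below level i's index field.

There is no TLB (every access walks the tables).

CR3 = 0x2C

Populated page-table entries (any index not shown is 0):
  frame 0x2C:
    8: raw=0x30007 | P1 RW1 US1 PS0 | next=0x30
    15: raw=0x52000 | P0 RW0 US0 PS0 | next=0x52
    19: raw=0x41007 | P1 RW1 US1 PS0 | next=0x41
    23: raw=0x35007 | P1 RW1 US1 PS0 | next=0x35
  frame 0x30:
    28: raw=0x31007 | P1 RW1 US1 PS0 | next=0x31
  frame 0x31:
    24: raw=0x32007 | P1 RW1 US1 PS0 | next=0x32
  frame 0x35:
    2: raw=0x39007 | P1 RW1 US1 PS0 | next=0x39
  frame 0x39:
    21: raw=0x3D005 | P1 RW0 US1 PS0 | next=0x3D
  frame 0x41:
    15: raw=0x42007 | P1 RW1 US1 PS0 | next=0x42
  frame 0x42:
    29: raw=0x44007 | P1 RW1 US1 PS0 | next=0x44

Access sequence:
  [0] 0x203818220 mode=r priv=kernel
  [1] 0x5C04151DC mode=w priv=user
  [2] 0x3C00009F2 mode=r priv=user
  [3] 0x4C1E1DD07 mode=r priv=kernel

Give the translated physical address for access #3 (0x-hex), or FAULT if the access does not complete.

Per-access translation:
#0 VA=0x203818220 (r,kernel):
  L0: frame=0x2C idx=8 entry=0x30007 [P=1 RW=1 US=1 PS=0]
  L1: frame=0x30 idx=28 entry=0x31007 [P=1 RW=1 US=1 PS=0]
  L2: frame=0x31 idx=24 entry=0x32007 [P=1 RW=1 US=1 PS=0]
  ⇒ phys 0x32220  [3 reads]
#1 VA=0x5C04151DC (w,user):
  L0: frame=0x2C idx=23 entry=0x35007 [P=1 RW=1 US=1 PS=0]
  L1: frame=0x35 idx=2 entry=0x39007 [P=1 RW=1 US=1 PS=0]
  L2: frame=0x39 idx=21 entry=0x3D005 [P=1 RW=0 US=1 PS=0]
  → PROTECTION_VIOLATION  (3 entries read)
#2 VA=0x3C00009F2 (r,user):
  L0: frame=0x2C idx=15 entry=0x52000 [P=0 RW=0 US=0 PS=0]
  → PAGE_NOT_PRESENT  (1 entries read)
#3 VA=0x4C1E1DD07 (r,kernel):
  L0: frame=0x2C idx=19 entry=0x41007 [P=1 RW=1 US=1 PS=0]
  L1: frame=0x41 idx=15 entry=0x42007 [P=1 RW=1 US=1 PS=0]
  L2: frame=0x42 idx=29 entry=0x44007 [P=1 RW=1 US=1 PS=0]
  ⇒ phys 0x44D07  [3 reads]

Access #3 PA: 0x44D07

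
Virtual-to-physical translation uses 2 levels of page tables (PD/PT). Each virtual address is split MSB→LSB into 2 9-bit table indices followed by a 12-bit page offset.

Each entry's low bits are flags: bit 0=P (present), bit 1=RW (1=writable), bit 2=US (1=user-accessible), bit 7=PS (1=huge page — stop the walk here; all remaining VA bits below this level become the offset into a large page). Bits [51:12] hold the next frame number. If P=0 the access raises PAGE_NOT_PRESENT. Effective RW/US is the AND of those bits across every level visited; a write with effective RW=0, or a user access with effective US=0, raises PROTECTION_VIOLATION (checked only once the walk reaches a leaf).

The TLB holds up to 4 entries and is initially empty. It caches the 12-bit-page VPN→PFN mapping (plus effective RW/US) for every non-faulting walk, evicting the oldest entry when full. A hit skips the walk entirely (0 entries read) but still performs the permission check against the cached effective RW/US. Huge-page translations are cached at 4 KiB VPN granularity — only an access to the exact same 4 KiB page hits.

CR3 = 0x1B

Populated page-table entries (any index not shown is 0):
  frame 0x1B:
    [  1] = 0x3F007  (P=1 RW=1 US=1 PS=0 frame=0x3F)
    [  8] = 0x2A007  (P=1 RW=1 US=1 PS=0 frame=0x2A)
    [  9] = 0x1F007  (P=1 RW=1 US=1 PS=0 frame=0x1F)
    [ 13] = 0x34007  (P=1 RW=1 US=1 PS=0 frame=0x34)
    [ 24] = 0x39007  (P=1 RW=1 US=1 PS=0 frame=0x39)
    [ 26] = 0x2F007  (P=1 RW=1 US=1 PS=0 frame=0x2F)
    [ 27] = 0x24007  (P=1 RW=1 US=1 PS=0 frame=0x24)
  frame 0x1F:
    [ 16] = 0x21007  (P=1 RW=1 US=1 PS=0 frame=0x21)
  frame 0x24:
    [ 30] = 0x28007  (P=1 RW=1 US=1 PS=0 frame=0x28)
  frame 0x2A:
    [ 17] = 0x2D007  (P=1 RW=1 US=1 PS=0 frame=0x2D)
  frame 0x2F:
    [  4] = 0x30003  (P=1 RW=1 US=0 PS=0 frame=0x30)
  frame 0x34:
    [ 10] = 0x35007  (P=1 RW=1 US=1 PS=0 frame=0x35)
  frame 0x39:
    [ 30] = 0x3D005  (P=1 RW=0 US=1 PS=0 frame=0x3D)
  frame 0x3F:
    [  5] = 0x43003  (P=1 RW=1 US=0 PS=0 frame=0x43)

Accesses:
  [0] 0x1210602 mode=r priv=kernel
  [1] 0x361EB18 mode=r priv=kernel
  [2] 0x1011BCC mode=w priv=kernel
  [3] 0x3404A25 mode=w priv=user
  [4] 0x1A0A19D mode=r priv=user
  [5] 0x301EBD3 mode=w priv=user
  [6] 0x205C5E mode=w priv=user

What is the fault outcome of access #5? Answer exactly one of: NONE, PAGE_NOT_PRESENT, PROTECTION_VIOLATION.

Trace:
#0 VA=0x1210602 (r,kernel):
  lvl0: tbl 0x1B, slot 9 ⇒ 0x1F007 (P1/RW1/US1/PS0)
  lvl1: tbl 0x1F, slot 16 ⇒ 0x21007 (P1/RW1/US1/PS0)
  ✓ 0x21602  — 2 lookups
#1 VA=0x361EB18 (r,kernel):
  lvl0: tbl 0x1B, slot 27 ⇒ 0x24007 (P1/RW1/US1/PS0)
  lvl1: tbl 0x24, slot 30 ⇒ 0x28007 (P1/RW1/US1/PS0)
  ✓ 0x28B18  — 2 lookups
#2 VA=0x1011BCC (w,kernel):
  lvl0: tbl 0x1B, slot 8 ⇒ 0x2A007 (P1/RW1/US1/PS0)
  lvl1: tbl 0x2A, slot 17 ⇒ 0x2D007 (P1/RW1/US1/PS0)
  ✓ 0x2DBCC  — 2 lookups
#3 VA=0x3404A25 (w,user):
  lvl0: tbl 0x1B, slot 26 ⇒ 0x2F007 (P1/RW1/US1/PS0)
  lvl1: tbl 0x2F, slot 4 ⇒ 0x30003 (P1/RW1/US0/PS0)
  → PROTECTION_VIOLATION  (2 entries read)
#4 VA=0x1A0A19D (r,user):
  lvl0: tbl 0x1B, slot 13 ⇒ 0x34007 (P1/RW1/US1/PS0)
  lvl1: tbl 0x34, slot 10 ⇒ 0x35007 (P1/RW1/US1/PS0)
  ✓ 0x3519D  — 2 lookups
#5 VA=0x301EBD3 (w,user):
  lvl0: tbl 0x1B, slot 24 ⇒ 0x39007 (P1/RW1/US1/PS0)
  lvl1: tbl 0x39, slot 30 ⇒ 0x3D005 (P1/RW0/US1/PS0)
  → PROTECTION_VIOLATION  (2 entries read)
#6 VA=0x205C5E (w,user):
  lvl0: tbl 0x1B, slot 1 ⇒ 0x3F007 (P1/RW1/US1/PS0)
  lvl1: tbl 0x3F, slot 5 ⇒ 0x43003 (P1/RW1/US0/PS0)
  → PROTECTION_VIOLATION  (2 entries read)

Access #5 fault: PROTECTION_VIOLATION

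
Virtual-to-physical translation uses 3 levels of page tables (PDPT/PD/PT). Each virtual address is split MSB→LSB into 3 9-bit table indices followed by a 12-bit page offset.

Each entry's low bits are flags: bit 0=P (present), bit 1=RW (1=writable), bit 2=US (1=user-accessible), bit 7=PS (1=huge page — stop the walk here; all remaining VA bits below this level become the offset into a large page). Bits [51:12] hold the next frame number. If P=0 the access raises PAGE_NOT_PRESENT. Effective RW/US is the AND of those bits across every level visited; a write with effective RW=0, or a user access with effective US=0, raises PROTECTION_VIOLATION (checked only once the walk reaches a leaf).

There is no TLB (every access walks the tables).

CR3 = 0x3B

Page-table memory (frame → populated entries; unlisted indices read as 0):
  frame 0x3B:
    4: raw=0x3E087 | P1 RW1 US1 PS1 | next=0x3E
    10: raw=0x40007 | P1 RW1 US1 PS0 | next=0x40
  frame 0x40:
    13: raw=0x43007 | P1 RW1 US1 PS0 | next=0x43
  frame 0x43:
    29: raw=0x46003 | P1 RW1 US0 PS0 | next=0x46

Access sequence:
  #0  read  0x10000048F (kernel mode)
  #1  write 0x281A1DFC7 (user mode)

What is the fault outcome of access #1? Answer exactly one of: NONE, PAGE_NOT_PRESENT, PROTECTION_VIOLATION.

Walk each access:
#0 VA=0x10000048F (r,kernel):
  L0: frame=0x3B idx=4 entry=0x3E087 [P=1 RW=1 US=1 PS=1]
  ✓ 0x3E48F (huge @L0)  — 1 lookups
#1 VA=0x281A1DFC7 (w,user):
  L0: frame=0x3B idx=10 entry=0x40007 [P=1 RW=1 US=1 PS=0]
  L1: frame=0x40 idx=13 entry=0x43007 [P=1 RW=1 US=1 PS=0]
  L2: frame=0x43 idx=29 entry=0x46003 [P=1 RW=1 US=0 PS=0]
  ⇒ fault: PROTECTION_VIOLATION  — 3 lookups

Access #1 fault: PROTECTION_VIOLATION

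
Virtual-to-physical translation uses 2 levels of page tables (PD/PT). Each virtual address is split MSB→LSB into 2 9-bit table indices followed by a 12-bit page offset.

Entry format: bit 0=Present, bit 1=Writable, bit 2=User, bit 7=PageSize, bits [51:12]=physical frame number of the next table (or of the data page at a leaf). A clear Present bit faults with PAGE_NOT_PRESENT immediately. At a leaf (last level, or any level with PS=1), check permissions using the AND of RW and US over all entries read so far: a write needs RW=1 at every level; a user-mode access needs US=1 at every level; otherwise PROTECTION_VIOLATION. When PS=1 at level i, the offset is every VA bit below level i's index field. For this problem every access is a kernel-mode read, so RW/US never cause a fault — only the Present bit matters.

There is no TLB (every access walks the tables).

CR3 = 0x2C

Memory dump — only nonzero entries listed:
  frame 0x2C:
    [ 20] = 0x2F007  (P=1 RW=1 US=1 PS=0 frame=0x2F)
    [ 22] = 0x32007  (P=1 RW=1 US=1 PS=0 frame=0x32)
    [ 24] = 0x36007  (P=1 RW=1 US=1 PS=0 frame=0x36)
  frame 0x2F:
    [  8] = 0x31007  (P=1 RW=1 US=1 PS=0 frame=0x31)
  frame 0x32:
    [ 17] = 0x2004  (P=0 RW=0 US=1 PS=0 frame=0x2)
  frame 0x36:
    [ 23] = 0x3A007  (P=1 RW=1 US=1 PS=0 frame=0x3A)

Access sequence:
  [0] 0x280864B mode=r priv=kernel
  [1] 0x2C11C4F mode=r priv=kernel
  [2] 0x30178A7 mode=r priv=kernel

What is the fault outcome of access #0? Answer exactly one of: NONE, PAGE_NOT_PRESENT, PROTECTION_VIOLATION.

Trace:
#0 VA=0x280864B (r,kernel):
  L0: frame=0x2C idx=20 entry=0x2F007 [P=1 RW=1 US=1 PS=0]
  L1: frame=0x2F idx=8 entry=0x31007 [P=1 RW=1 US=1 PS=0]
  ⇒ phys 0x3164B  [2 reads]
#1 VA=0x2C11C4F (r,kernel):
  L0: frame=0x2C idx=22 entry=0x32007 [P=1 RW=1 US=1 PS=0]
  L1: frame=0x32 idx=17 entry=0x2004 [P=0 RW=0 US=1 PS=0]
  ⇒ fault: PAGE_NOT_PRESENT  — 2 lookups
#2 VA=0x30178A7 (r,kernel):
  L0: frame=0x2C idx=24 entry=0x36007 [P=1 RW=1 US=1 PS=0]
  L1: frame=0x36 idx=23 entry=0x3A007 [P=1 RW=1 US=1 PS=0]
  ⇒ phys 0x3A8A7  [2 reads]

Access #0 fault: NONE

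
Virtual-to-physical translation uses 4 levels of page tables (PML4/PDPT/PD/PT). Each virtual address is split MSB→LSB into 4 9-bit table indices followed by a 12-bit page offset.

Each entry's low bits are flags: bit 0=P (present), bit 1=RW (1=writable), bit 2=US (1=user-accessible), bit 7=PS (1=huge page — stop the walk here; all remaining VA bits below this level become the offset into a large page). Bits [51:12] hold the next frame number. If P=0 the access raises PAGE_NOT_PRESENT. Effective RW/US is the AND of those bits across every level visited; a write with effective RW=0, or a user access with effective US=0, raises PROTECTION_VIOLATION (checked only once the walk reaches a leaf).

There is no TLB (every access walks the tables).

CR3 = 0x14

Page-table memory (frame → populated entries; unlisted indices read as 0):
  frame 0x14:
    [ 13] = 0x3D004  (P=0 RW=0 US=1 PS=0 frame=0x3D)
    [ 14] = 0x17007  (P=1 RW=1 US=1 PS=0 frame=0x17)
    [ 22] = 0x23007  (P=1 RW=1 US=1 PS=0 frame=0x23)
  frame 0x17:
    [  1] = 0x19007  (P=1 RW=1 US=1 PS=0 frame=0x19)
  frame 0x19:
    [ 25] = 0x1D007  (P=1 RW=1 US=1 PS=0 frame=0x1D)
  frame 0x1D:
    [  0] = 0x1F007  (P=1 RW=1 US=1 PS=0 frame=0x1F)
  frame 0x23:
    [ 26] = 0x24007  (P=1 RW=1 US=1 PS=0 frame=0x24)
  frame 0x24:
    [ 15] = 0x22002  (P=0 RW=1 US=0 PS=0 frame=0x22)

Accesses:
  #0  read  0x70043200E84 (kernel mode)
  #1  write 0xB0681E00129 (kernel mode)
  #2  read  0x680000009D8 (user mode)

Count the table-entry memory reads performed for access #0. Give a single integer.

Trace:
#0 VA=0x70043200E84 (r,kernel):
  [0] read 0x14 idx=14: raw=0x17007 flags P=1 W=1 U=1 S=0
  [1] read 0x17 idx=1: raw=0x19007 flags P=1 W=1 U=1 S=0
  [2] read 0x19 idx=25: raw=0x1D007 flags P=1 W=1 U=1 S=0
  [3] read 0x1D idx=0: raw=0x1F007 flags P=1 W=1 U=1 S=0
  ⇒ phys 0x1FE84  [4 reads]
#1 VA=0xB0681E00129 (w,kernel):
  [0] read 0x14 idx=22: raw=0x23007 flags P=1 W=1 U=1 S=0
  [1] read 0x23 idx=26: raw=0x24007 flags P=1 W=1 U=1 S=0
  [2] read 0x24 idx=15: raw=0x22002 flags P=0 W=1 U=0 S=0
  ✗ PAGE_NOT_PRESENT  [3 reads]
#2 VA=0x680000009D8 (r,user):
  [0] read 0x14 idx=13: raw=0x3D004 flags P=0 W=0 U=1 S=0
  ✗ PAGE_NOT_PRESENT  [1 reads]

Entries read for #0: 4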